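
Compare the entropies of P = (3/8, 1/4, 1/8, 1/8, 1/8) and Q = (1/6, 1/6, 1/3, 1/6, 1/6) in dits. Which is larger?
Q

Computing entropies in dits:
H(P) = 0.6489
H(Q) = 0.6778

Distribution Q has higher entropy.

Intuition: The distribution closer to uniform (more spread out) has higher entropy.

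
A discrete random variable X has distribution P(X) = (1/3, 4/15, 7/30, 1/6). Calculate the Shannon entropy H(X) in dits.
0.5893 dits

Shannon entropy is H(X) = -Σ p(x) log p(x).

For P = (1/3, 4/15, 7/30, 1/6):
H = -1/3 × log_10(1/3) -4/15 × log_10(4/15) -7/30 × log_10(7/30) -1/6 × log_10(1/6)
H = 0.5893 dits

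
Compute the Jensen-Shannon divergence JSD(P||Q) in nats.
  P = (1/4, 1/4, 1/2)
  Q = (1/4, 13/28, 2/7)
0.0311 nats

Jensen-Shannon divergence is:
JSD(P||Q) = 0.5 × D_KL(P||M) + 0.5 × D_KL(Q||M)
where M = 0.5 × (P + Q) is the mixture distribution.

M = 0.5 × (1/4, 1/4, 1/2) + 0.5 × (1/4, 13/28, 2/7) = (1/4, 5/14, 11/28)

D_KL(P||M) = 0.0314 nats
D_KL(Q||M) = 0.0308 nats

JSD(P||Q) = 0.5 × 0.0314 + 0.5 × 0.0308 = 0.0311 nats

Unlike KL divergence, JSD is symmetric and bounded: 0 ≤ JSD ≤ log(2).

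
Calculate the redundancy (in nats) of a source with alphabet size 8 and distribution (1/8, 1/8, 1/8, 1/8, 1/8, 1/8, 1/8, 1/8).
0.0000 nats

Redundancy measures how far a source is from maximum entropy:
R = H_max - H(X)

Maximum entropy for 8 symbols: H_max = log_e(8) = 2.0794 nats
Actual entropy: H(X) = 2.0794 nats
Redundancy: R = 2.0794 - 2.0794 = 0.0000 nats

This redundancy represents potential for compression: the source could be compressed by 0.0000 nats per symbol.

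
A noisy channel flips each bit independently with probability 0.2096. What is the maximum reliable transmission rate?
0.2593 bits

For a binary symmetric channel (BSC) with error probability p:
Capacity C = 1 - H(p) bits per symbol

where H(p) = -p log₂(p) - (1-p) log₂(1-p) is the binary entropy function.

H(0.2096) = 0.7407 bits
C = 1 - 0.7407 = 0.2593 bits per symbol

This means we can reliably transmit up to 0.2593 bits of information per channel use.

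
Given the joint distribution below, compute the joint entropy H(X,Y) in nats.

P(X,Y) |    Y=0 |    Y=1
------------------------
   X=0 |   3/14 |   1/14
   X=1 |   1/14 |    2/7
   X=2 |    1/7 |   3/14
1.6731 nats

Joint entropy is H(X,Y) = -Σ_{x,y} p(x,y) log p(x,y).

Summing over all non-zero entries:
H(X,Y) = -[3/14·log_e(3/14) + 1/14·log_e(1/14) + 1/14·log_e(1/14) + 2/7·log_e(2/7) + 1/7·log_e(1/7) + 3/14·log_e(3/14)]
H(X,Y) = 1.6731 nats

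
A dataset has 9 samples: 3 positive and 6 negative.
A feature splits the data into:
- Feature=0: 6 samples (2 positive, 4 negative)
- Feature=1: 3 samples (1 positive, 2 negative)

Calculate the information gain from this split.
0.0000 bits

Information Gain = H(Y) - H(Y|Feature)

Before split:
P(positive) = 3/9 = 0.3333
H(Y) = 0.9183 bits

After split:
Feature=0: H = 0.9183 bits (weight = 6/9)
Feature=1: H = 0.9183 bits (weight = 3/9)
H(Y|Feature) = (6/9)×0.9183 + (3/9)×0.9183 = 0.9183 bits

Information Gain = 0.9183 - 0.9183 = 0.0000 bits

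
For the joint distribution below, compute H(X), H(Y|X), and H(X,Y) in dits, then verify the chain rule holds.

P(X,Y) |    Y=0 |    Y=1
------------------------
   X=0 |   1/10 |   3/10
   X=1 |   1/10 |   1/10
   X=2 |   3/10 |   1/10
H(X,Y) = 0.7137, H(X) = 0.4581, H(Y|X) = 0.2556 (all in dits)

Chain rule: H(X,Y) = H(X) + H(Y|X)

Left side — joint entropy directly:
H(X,Y) = -Σ p(x,y) log p(x,y) = 0.7137 dits

Right side — compute H(Y|X) from the conditional distributions:
P(X) = (2/5, 1/5, 2/5), so H(X) = 0.4581 dits
H(Y|X) = Σ_x P(X=x) · H(Y|X=x):
  P(Y|X=0) = (1/4, 3/4), H(Y|X=0) = 0.2442, weight P(X=0) = 2/5
  P(Y|X=1) = (1/2, 1/2), H(Y|X=1) = 0.3010, weight P(X=1) = 1/5
  P(Y|X=2) = (3/4, 1/4), H(Y|X=2) = 0.2442, weight P(X=2) = 2/5
H(Y|X) = 0.2556 dits

H(X) + H(Y|X) = 0.4581 + 0.2556 = 0.7137 dits

Both sides equal 0.7137 dits. ✓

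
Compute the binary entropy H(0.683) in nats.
0.6246 nats

The binary entropy function is:
H(p) = -p log(p) - (1-p) log(1-p)

H(0.683) = -0.683 × log_e(0.683) - 0.317 × log_e(0.317)
H(0.683) = 0.6246 nats

Note: Binary entropy is maximized at p=0.5 (H=1 bit) and minimized at p=0 or p=1 (H=0).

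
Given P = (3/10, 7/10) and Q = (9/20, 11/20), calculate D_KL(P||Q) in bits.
0.0681 bits

KL divergence: D_KL(P||Q) = Σ p(x) log(p(x)/q(x))

Computing term by term:
  x=0: 3/10 × log_2[(3/10)/(9/20)] = 3/10 × -0.5850 = -0.1755
  x=1: 7/10 × log_2[(7/10)/(11/20)] = 7/10 × 0.3479 = 0.2435

D_KL(P||Q) = 0.0681 bits

Note: KL divergence is always non-negative and equals 0 iff P = Q.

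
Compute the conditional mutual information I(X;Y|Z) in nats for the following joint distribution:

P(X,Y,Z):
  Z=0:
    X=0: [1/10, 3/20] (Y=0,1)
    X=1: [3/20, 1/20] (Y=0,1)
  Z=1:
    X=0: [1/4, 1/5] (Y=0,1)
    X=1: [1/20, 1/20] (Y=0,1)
0.0289 nats

Conditional mutual information: I(X;Y|Z) = H(X|Z) + H(Y|Z) - H(X,Y|Z)

H(Z) = 0.6881
H(X,Z) = 1.2580 → H(X|Z) = 0.5699
H(Y,Z) = 1.3762 → H(Y|Z) = 0.6881
H(X,Y,Z) = 1.9172 → H(X,Y|Z) = 1.2291

I(X;Y|Z) = 0.5699 + 0.6881 - 1.2291 = 0.0289 nats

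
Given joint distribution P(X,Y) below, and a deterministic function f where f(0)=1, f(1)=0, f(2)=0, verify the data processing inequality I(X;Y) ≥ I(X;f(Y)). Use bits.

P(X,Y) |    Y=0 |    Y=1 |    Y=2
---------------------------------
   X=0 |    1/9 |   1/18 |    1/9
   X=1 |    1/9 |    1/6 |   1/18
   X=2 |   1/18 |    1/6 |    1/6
I(X;Y) = 0.0990, I(X;f(Y)) = 0.0465, inequality holds: 0.0990 ≥ 0.0465

Data Processing Inequality: For any Markov chain X → Y → Z, we have I(X;Y) ≥ I(X;Z).

Here Z = f(Y) is a deterministic function of Y, forming X → Y → Z.

Original I(X;Y) = 0.0990 bits

After applying f:
P(X,Z) where Z=f(Y):
- P(X,Z=0) = P(X,Y=1) + P(X,Y=2)
- P(X,Z=1) = P(X,Y=0)

I(X;Z) = I(X;f(Y)) = 0.0465 bits

Verification: 0.0990 ≥ 0.0465 ✓

Information cannot be created by processing; the function f can only lose information about X.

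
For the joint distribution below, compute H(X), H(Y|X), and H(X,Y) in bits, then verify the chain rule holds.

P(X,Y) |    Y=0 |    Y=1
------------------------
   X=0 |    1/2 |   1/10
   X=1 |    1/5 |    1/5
H(X,Y) = 1.7610, H(X) = 0.9710, H(Y|X) = 0.7900 (all in bits)

Chain rule: H(X,Y) = H(X) + H(Y|X)

Left side — joint entropy directly:
H(X,Y) = -Σ p(x,y) log p(x,y) = 1.7610 bits

Right side — compute H(Y|X) from the conditional distributions:
P(X) = (3/5, 2/5), so H(X) = 0.9710 bits
H(Y|X) = Σ_x P(X=x) · H(Y|X=x):
  P(Y|X=0) = (5/6, 1/6), H(Y|X=0) = 0.6500, weight P(X=0) = 3/5
  P(Y|X=1) = (1/2, 1/2), H(Y|X=1) = 1.0000, weight P(X=1) = 2/5
H(Y|X) = 0.7900 bits

H(X) + H(Y|X) = 0.9710 + 0.7900 = 1.7610 bits

Both sides equal 1.7610 bits. ✓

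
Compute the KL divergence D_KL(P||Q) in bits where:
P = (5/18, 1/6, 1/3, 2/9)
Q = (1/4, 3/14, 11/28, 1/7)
0.0444 bits

KL divergence: D_KL(P||Q) = Σ p(x) log(p(x)/q(x))

Computing term by term:
  x=0: 5/18 × log_2[(5/18)/(1/4)] = 5/18 × 0.1520 = 0.0422
  x=1: 1/6 × log_2[(1/6)/(3/14)] = 1/6 × -0.3626 = -0.0604
  x=2: 1/3 × log_2[(1/3)/(11/28)] = 1/3 × -0.2370 = -0.0790
  x=3: 2/9 × log_2[(2/9)/(1/7)] = 2/9 × 0.6374 = 0.1417

D_KL(P||Q) = 0.0444 bits

Note: KL divergence is always non-negative and equals 0 iff P = Q.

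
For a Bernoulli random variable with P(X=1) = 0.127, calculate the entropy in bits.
0.5492 bits

The binary entropy function is:
H(p) = -p log(p) - (1-p) log(1-p)

H(0.127) = -0.127 × log_2(0.127) - 0.873 × log_2(0.873)
H(0.127) = 0.5492 bits

Note: Binary entropy is maximized at p=0.5 (H=1 bit) and minimized at p=0 or p=1 (H=0).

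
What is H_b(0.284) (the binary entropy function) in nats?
0.5967 nats

The binary entropy function is:
H(p) = -p log(p) - (1-p) log(1-p)

H(0.284) = -0.284 × log_e(0.284) - 0.716 × log_e(0.716)
H(0.284) = 0.5967 nats

Note: Binary entropy is maximized at p=0.5 (H=1 bit) and minimized at p=0 or p=1 (H=0).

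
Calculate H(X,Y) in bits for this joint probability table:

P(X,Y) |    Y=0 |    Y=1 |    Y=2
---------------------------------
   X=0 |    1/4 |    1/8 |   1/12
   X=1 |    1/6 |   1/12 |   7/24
2.4218 bits

Joint entropy is H(X,Y) = -Σ_{x,y} p(x,y) log p(x,y).

Summing over all non-zero entries:
H(X,Y) = -[1/4·log_2(1/4) + 1/8·log_2(1/8) + 1/12·log_2(1/12) + 1/6·log_2(1/6) + 1/12·log_2(1/12) + 7/24·log_2(7/24)]
H(X,Y) = 2.4218 bits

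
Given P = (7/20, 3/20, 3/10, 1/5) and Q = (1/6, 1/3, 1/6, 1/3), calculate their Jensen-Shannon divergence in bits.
0.0758 bits

Jensen-Shannon divergence is:
JSD(P||Q) = 0.5 × D_KL(P||M) + 0.5 × D_KL(Q||M)
where M = 0.5 × (P + Q) is the mixture distribution.

M = 0.5 × (7/20, 3/20, 3/10, 1/5) + 0.5 × (1/6, 1/3, 1/6, 1/3) = (0.258333, 0.241667, 7/30, 4/15)

D_KL(P||M) = 0.0759 bits
D_KL(Q||M) = 0.0757 bits

JSD(P||Q) = 0.5 × 0.0759 + 0.5 × 0.0757 = 0.0758 bits

Unlike KL divergence, JSD is symmetric and bounded: 0 ≤ JSD ≤ log(2).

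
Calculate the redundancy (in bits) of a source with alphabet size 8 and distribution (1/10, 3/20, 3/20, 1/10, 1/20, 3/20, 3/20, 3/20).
0.0668 bits

Redundancy measures how far a source is from maximum entropy:
R = H_max - H(X)

Maximum entropy for 8 symbols: H_max = log_2(8) = 3.0000 bits
Actual entropy: H(X) = 2.9332 bits
Redundancy: R = 3.0000 - 2.9332 = 0.0668 bits

This redundancy represents potential for compression: the source could be compressed by 0.0668 bits per symbol.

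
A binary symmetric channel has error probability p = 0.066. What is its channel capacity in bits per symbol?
0.6492 bits

For a binary symmetric channel (BSC) with error probability p:
Capacity C = 1 - H(p) bits per symbol

where H(p) = -p log₂(p) - (1-p) log₂(1-p) is the binary entropy function.

H(0.066) = 0.3508 bits
C = 1 - 0.3508 = 0.6492 bits per symbol

This means we can reliably transmit up to 0.6492 bits of information per channel use.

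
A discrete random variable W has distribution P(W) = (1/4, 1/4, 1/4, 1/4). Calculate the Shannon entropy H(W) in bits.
2.0000 bits

Shannon entropy is H(X) = -Σ p(x) log p(x).

For P = (1/4, 1/4, 1/4, 1/4):
H = -1/4 × log_2(1/4) -1/4 × log_2(1/4) -1/4 × log_2(1/4) -1/4 × log_2(1/4)
H = 2.0000 bits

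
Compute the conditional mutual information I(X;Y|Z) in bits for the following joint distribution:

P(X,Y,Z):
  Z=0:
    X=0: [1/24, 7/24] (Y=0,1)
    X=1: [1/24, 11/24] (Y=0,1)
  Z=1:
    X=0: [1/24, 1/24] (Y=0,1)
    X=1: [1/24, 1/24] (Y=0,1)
0.0027 bits

Conditional mutual information: I(X;Y|Z) = H(X|Z) + H(Y|Z) - H(X,Y|Z)

H(Z) = 0.6500
H(X,Z) = 1.6258 → H(X|Z) = 0.9758
H(Y,Z) = 1.2075 → H(Y|Z) = 0.5575
H(X,Y,Z) = 2.1806 → H(X,Y|Z) = 1.5306

I(X;Y|Z) = 0.9758 + 0.5575 - 1.5306 = 0.0027 bits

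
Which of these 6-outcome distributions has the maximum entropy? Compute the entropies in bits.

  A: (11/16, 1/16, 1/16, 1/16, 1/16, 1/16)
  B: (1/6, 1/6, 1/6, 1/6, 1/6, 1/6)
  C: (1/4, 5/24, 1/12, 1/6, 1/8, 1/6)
B

For a discrete distribution over n outcomes, entropy is maximized by the uniform distribution.

Computing entropies:
H(A) = 1.6216 bits
H(B) = 2.5850 bits
H(C) = 2.5069 bits

The uniform distribution (where all probabilities equal 1/6) achieves the maximum entropy of log_2(6) = 2.5850 bits.

Distribution B has the highest entropy.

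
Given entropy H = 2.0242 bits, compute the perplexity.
4.0677

Perplexity is 2^H (or exp(H) for natural log).

H = 2.0242 bits
Perplexity = 2^2.0242 = 4.0677

Interpretation: The model's uncertainty is equivalent to choosing uniformly among 4.1 options.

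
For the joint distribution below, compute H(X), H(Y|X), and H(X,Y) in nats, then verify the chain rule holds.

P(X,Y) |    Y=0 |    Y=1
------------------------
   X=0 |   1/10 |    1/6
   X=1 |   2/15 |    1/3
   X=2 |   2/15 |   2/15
H(X,Y) = 1.7011, H(X) = 1.0606, H(Y|X) = 0.6404 (all in nats)

Chain rule: H(X,Y) = H(X) + H(Y|X)

Left side — joint entropy directly:
H(X,Y) = -Σ p(x,y) log p(x,y) = 1.7011 nats

Right side — compute H(Y|X) from the conditional distributions:
P(X) = (4/15, 7/15, 4/15), so H(X) = 1.0606 nats
H(Y|X) = Σ_x P(X=x) · H(Y|X=x):
  P(Y|X=0) = (3/8, 5/8), H(Y|X=0) = 0.6616, weight P(X=0) = 4/15
  P(Y|X=1) = (2/7, 5/7), H(Y|X=1) = 0.5983, weight P(X=1) = 7/15
  P(Y|X=2) = (1/2, 1/2), H(Y|X=2) = 0.6931, weight P(X=2) = 4/15
H(Y|X) = 0.6404 nats

H(X) + H(Y|X) = 1.0606 + 0.6404 = 1.7011 nats

Both sides equal 1.7011 nats. ✓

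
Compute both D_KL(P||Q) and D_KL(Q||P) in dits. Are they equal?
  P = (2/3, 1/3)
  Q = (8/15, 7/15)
D_KL(P||Q) = 0.0159, D_KL(Q||P) = 0.0165

KL divergence is not symmetric: D_KL(P||Q) ≠ D_KL(Q||P) in general.

D_KL(P||Q) = 0.0159 dits
D_KL(Q||P) = 0.0165 dits

No, they are not equal!

This asymmetry is why KL divergence is not a true distance metric.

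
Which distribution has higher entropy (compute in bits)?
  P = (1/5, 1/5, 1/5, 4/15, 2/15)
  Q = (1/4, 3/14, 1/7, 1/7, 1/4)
P

Computing entropies in bits:
H(P) = 2.2892
H(Q) = 2.2783

Distribution P has higher entropy.

Intuition: The distribution closer to uniform (more spread out) has higher entropy.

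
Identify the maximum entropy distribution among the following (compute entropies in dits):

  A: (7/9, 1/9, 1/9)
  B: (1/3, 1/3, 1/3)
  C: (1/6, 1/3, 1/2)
B

For a discrete distribution over n outcomes, entropy is maximized by the uniform distribution.

Computing entropies:
H(A) = 0.2969 dits
H(B) = 0.4771 dits
H(C) = 0.4392 dits

The uniform distribution (where all probabilities equal 1/3) achieves the maximum entropy of log_10(3) = 0.4771 dits.

Distribution B has the highest entropy.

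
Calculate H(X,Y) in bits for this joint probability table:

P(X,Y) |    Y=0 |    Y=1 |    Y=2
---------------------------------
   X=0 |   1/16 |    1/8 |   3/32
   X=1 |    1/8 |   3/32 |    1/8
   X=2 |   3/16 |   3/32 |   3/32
3.1085 bits

Joint entropy is H(X,Y) = -Σ_{x,y} p(x,y) log p(x,y).

Summing over all non-zero entries:
H(X,Y) = -[1/16·log_2(1/16) + 1/8·log_2(1/8) + 3/32·log_2(3/32) + 1/8·log_2(1/8) + 3/32·log_2(3/32) + 1/8·log_2(1/8) + 3/16·log_2(3/16) + 3/32·log_2(3/32) + 3/32·log_2(3/32)]
H(X,Y) = 3.1085 bits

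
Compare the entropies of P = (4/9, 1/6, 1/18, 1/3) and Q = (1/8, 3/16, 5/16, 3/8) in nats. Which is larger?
Q

Computing entropies in nats:
H(P) = 1.1858
H(Q) = 1.3051

Distribution Q has higher entropy.

Intuition: The distribution closer to uniform (more spread out) has higher entropy.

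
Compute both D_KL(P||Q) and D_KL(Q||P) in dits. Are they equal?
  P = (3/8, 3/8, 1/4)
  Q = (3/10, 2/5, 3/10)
D_KL(P||Q) = 0.0060, D_KL(Q||P) = 0.0059

KL divergence is not symmetric: D_KL(P||Q) ≠ D_KL(Q||P) in general.

D_KL(P||Q) = 0.0060 dits
D_KL(Q||P) = 0.0059 dits

No, they are not equal!

This asymmetry is why KL divergence is not a true distance metric.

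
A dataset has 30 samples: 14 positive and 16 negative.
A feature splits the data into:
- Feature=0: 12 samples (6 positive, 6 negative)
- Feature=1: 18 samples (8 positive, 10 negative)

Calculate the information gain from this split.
0.0021 bits

Information Gain = H(Y) - H(Y|Feature)

Before split:
P(positive) = 14/30 = 0.4667
H(Y) = 0.9968 bits

After split:
Feature=0: H = 1.0000 bits (weight = 12/30)
Feature=1: H = 0.9911 bits (weight = 18/30)
H(Y|Feature) = (12/30)×1.0000 + (18/30)×0.9911 = 0.9946 bits

Information Gain = 0.9968 - 0.9946 = 0.0021 bits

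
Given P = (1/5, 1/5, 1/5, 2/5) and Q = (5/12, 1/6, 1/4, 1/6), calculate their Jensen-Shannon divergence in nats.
0.0463 nats

Jensen-Shannon divergence is:
JSD(P||Q) = 0.5 × D_KL(P||M) + 0.5 × D_KL(Q||M)
where M = 0.5 × (P + Q) is the mixture distribution.

M = 0.5 × (1/5, 1/5, 1/5, 2/5) + 0.5 × (5/12, 1/6, 1/4, 1/6) = (0.308333, 0.183333, 9/40, 0.283333)

D_KL(P||M) = 0.0452 nats
D_KL(Q||M) = 0.0475 nats

JSD(P||Q) = 0.5 × 0.0452 + 0.5 × 0.0475 = 0.0463 nats

Unlike KL divergence, JSD is symmetric and bounded: 0 ≤ JSD ≤ log(2).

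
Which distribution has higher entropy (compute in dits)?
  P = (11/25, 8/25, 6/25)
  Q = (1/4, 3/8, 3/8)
Q

Computing entropies in dits:
H(P) = 0.4640
H(Q) = 0.4700

Distribution Q has higher entropy.

Intuition: The distribution closer to uniform (more spread out) has higher entropy.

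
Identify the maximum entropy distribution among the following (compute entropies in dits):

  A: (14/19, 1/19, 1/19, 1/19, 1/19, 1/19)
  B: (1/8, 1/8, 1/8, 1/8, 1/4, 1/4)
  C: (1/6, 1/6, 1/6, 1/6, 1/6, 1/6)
C

For a discrete distribution over n outcomes, entropy is maximized by the uniform distribution.

Computing entropies:
H(A) = 0.4342 dits
H(B) = 0.7526 dits
H(C) = 0.7782 dits

The uniform distribution (where all probabilities equal 1/6) achieves the maximum entropy of log_10(6) = 0.7782 dits.

Distribution C has the highest entropy.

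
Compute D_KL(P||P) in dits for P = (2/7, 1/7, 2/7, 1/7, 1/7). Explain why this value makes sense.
0.0000 dits

KL divergence satisfies the Gibbs inequality: D_KL(P||Q) ≥ 0 for all distributions P, Q.

D_KL(P||Q) = Σ p(x) log(p(x)/q(x))
Each term is p(x) × log_10(p(x)/p(x)) = p(x) × log_10(1) = 0, so the sum is 0.
D_KL(P||Q) = 0.0000 dits

When P = Q, the KL divergence is exactly 0, as there is no 'divergence' between identical distributions.

This non-negativity is a fundamental property: relative entropy cannot be negative because it measures how different Q is from P.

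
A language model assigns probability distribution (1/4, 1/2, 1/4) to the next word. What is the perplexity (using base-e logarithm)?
2.8284

Perplexity is e^H (or exp(H) for natural log).

First, H = -Σ p log p = 1.0397 nats
Perplexity = e^1.0397 = 2.8284

Interpretation: The model's uncertainty is equivalent to choosing uniformly among 2.8 options.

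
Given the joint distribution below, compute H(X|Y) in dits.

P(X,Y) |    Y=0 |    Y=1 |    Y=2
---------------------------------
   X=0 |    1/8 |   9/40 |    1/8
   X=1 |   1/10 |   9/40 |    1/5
0.2966 dits

Using the chain rule: H(X|Y) = H(X,Y) - H(Y)

First, compute H(X,Y) = 0.7571 dits

Marginal P(Y) = (9/40, 9/20, 13/40)
H(Y) = 0.4605 dits

H(X|Y) = H(X,Y) - H(Y) = 0.7571 - 0.4605 = 0.2966 dits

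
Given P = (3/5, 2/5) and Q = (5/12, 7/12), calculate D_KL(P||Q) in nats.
0.0679 nats

KL divergence: D_KL(P||Q) = Σ p(x) log(p(x)/q(x))

Computing term by term:
  x=0: 3/5 × log_e[(3/5)/(5/12)] = 3/5 × 0.3646 = 0.2188
  x=1: 2/5 × log_e[(2/5)/(7/12)] = 2/5 × -0.3773 = -0.1509

D_KL(P||Q) = 0.0679 nats

Note: KL divergence is always non-negative and equals 0 iff P = Q.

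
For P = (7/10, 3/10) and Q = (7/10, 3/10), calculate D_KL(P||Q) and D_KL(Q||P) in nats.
D_KL(P||Q) = 0.0000, D_KL(Q||P) = 0.0000

KL divergence is not symmetric: D_KL(P||Q) ≠ D_KL(Q||P) in general.

D_KL(P||Q) = 0.0000 nats
D_KL(Q||P) = 0.0000 nats

In this case they happen to be equal (to 4 decimal places).

This asymmetry is why KL divergence is not a true distance metric.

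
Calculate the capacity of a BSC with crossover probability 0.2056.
0.2670 bits

For a binary symmetric channel (BSC) with error probability p:
Capacity C = 1 - H(p) bits per symbol

where H(p) = -p log₂(p) - (1-p) log₂(1-p) is the binary entropy function.

H(0.2056) = 0.7330 bits
C = 1 - 0.7330 = 0.2670 bits per symbol

This means we can reliably transmit up to 0.2670 bits of information per channel use.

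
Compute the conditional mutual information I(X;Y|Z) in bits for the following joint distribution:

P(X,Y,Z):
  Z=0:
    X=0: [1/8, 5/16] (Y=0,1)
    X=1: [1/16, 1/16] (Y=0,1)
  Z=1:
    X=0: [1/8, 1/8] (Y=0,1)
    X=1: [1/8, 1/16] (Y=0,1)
0.0228 bits

Conditional mutual information: I(X;Y|Z) = H(X|Z) + H(Y|Z) - H(X,Y|Z)

H(Z) = 0.9887
H(X,Z) = 1.8496 → H(X|Z) = 0.8609
H(Y,Z) = 1.9363 → H(Y|Z) = 0.9476
H(X,Y,Z) = 2.7744 → H(X,Y|Z) = 1.7857

I(X;Y|Z) = 0.8609 + 0.9476 - 1.7857 = 0.0228 bits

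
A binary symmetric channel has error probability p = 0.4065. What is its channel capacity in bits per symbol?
0.0254 bits

For a binary symmetric channel (BSC) with error probability p:
Capacity C = 1 - H(p) bits per symbol

where H(p) = -p log₂(p) - (1-p) log₂(1-p) is the binary entropy function.

H(0.4065) = 0.9746 bits
C = 1 - 0.9746 = 0.0254 bits per symbol

This means we can reliably transmit up to 0.0254 bits of information per channel use.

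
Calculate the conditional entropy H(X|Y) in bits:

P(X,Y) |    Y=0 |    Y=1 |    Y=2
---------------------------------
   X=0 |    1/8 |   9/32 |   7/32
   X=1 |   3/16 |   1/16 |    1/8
0.8636 bits

Using the chain rule: H(X|Y) = H(X,Y) - H(Y)

First, compute H(X,Y) = 2.4472 bits

Marginal P(Y) = (5/16, 11/32, 11/32)
H(Y) = 1.5835 bits

H(X|Y) = H(X,Y) - H(Y) = 2.4472 - 1.5835 = 0.8636 bits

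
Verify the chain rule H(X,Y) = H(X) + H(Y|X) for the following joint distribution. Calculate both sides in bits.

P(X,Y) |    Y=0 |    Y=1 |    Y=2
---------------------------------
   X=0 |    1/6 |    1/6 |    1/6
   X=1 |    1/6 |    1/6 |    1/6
H(X,Y) = 2.5850, H(X) = 1.0000, H(Y|X) = 1.5850 (all in bits)

Chain rule: H(X,Y) = H(X) + H(Y|X)

Left side — joint entropy directly:
H(X,Y) = -Σ p(x,y) log p(x,y) = 2.5850 bits

Right side — compute H(Y|X) from the conditional distributions:
P(X) = (1/2, 1/2), so H(X) = 1.0000 bits
H(Y|X) = Σ_x P(X=x) · H(Y|X=x):
  P(Y|X=0) = (1/3, 1/3, 1/3), H(Y|X=0) = 1.5850, weight P(X=0) = 1/2
  P(Y|X=1) = (1/3, 1/3, 1/3), H(Y|X=1) = 1.5850, weight P(X=1) = 1/2
H(Y|X) = 1.5850 bits

H(X) + H(Y|X) = 1.0000 + 1.5850 = 2.5850 bits

Both sides equal 2.5850 bits. ✓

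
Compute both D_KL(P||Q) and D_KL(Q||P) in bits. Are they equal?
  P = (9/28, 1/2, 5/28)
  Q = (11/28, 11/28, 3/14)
D_KL(P||Q) = 0.0339, D_KL(Q||P) = 0.0334

KL divergence is not symmetric: D_KL(P||Q) ≠ D_KL(Q||P) in general.

D_KL(P||Q) = 0.0339 bits
D_KL(Q||P) = 0.0334 bits

No, they are not equal!

This asymmetry is why KL divergence is not a true distance metric.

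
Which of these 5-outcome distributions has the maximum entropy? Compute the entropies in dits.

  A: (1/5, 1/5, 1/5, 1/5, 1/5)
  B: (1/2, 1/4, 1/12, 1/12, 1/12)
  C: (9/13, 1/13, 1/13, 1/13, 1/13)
A

For a discrete distribution over n outcomes, entropy is maximized by the uniform distribution.

Computing entropies:
H(A) = 0.6990 dits
H(B) = 0.5708 dits
H(C) = 0.4533 dits

The uniform distribution (where all probabilities equal 1/5) achieves the maximum entropy of log_10(5) = 0.6990 dits.

Distribution A has the highest entropy.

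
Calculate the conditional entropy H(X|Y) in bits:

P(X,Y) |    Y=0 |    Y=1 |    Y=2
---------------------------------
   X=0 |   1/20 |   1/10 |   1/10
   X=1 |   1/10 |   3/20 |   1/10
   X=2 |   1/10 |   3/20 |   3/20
1.5498 bits

Using the chain rule: H(X|Y) = H(X,Y) - H(Y)

First, compute H(X,Y) = 3.1087 bits

Marginal P(Y) = (1/4, 2/5, 7/20)
H(Y) = 1.5589 bits

H(X|Y) = H(X,Y) - H(Y) = 3.1087 - 1.5589 = 1.5498 bits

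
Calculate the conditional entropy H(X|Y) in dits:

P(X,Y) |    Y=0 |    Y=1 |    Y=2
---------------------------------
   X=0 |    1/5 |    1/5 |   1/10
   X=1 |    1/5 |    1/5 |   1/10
0.3010 dits

Using the chain rule: H(X|Y) = H(X,Y) - H(Y)

First, compute H(X,Y) = 0.7592 dits

Marginal P(Y) = (2/5, 2/5, 1/5)
H(Y) = 0.4581 dits

H(X|Y) = H(X,Y) - H(Y) = 0.7592 - 0.4581 = 0.3010 dits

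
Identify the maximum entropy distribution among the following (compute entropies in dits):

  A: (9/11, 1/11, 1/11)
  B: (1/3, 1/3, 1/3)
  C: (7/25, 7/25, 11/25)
B

For a discrete distribution over n outcomes, entropy is maximized by the uniform distribution.

Computing entropies:
H(A) = 0.2606 dits
H(B) = 0.4771 dits
H(C) = 0.4665 dits

The uniform distribution (where all probabilities equal 1/3) achieves the maximum entropy of log_10(3) = 0.4771 dits.

Distribution B has the highest entropy.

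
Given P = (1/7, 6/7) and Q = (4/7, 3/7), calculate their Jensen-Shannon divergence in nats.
0.1052 nats

Jensen-Shannon divergence is:
JSD(P||Q) = 0.5 × D_KL(P||M) + 0.5 × D_KL(Q||M)
where M = 0.5 × (P + Q) is the mixture distribution.

M = 0.5 × (1/7, 6/7) + 0.5 × (4/7, 3/7) = (5/14, 9/14)

D_KL(P||M) = 0.1157 nats
D_KL(Q||M) = 0.0948 nats

JSD(P||Q) = 0.5 × 0.1157 + 0.5 × 0.0948 = 0.1052 nats

Unlike KL divergence, JSD is symmetric and bounded: 0 ≤ JSD ≤ log(2).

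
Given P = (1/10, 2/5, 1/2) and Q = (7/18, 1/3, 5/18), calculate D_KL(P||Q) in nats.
0.2310 nats

KL divergence: D_KL(P||Q) = Σ p(x) log(p(x)/q(x))

Computing term by term:
  x=0: 1/10 × log_e[(1/10)/(7/18)] = 1/10 × -1.3581 = -0.1358
  x=1: 2/5 × log_e[(2/5)/(1/3)] = 2/5 × 0.1823 = 0.0729
  x=2: 1/2 × log_e[(1/2)/(5/18)] = 1/2 × 0.5878 = 0.2939

D_KL(P||Q) = 0.2310 nats

Note: KL divergence is always non-negative and equals 0 iff P = Q.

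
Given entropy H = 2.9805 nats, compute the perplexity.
19.6977

Perplexity is e^H (or exp(H) for natural log).

H = 2.9805 nats
Perplexity = e^2.9805 = 19.6977

Interpretation: The model's uncertainty is equivalent to choosing uniformly among 19.7 options.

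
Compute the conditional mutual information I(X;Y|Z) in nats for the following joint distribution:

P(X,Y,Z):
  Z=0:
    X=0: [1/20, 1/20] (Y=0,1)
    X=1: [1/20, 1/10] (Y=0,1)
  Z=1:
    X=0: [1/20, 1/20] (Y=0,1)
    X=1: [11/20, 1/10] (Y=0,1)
0.0304 nats

Conditional mutual information: I(X;Y|Z) = H(X|Z) + H(Y|Z) - H(X,Y|Z)

H(Z) = 0.5623
H(X,Z) = 1.0251 → H(X|Z) = 0.4628
H(Y,Z) = 1.1059 → H(Y|Z) = 0.5436
H(X,Y,Z) = 1.5383 → H(X,Y|Z) = 0.9759

I(X;Y|Z) = 0.4628 + 0.5436 - 0.9759 = 0.0304 nats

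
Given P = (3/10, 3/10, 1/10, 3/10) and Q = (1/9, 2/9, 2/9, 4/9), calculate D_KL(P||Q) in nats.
0.1902 nats

KL divergence: D_KL(P||Q) = Σ p(x) log(p(x)/q(x))

Computing term by term:
  x=0: 3/10 × log_e[(3/10)/(1/9)] = 3/10 × 0.9933 = 0.2980
  x=1: 3/10 × log_e[(3/10)/(2/9)] = 3/10 × 0.3001 = 0.0900
  x=2: 1/10 × log_e[(1/10)/(2/9)] = 1/10 × -0.7985 = -0.0799
  x=3: 3/10 × log_e[(3/10)/(4/9)] = 3/10 × -0.3930 = -0.1179

D_KL(P||Q) = 0.1902 nats

Note: KL divergence is always non-negative and equals 0 iff P = Q.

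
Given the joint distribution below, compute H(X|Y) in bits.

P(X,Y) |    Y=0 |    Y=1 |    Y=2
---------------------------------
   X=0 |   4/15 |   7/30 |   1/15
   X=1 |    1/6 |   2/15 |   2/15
0.9469 bits

Using the chain rule: H(X|Y) = H(X,Y) - H(Y)

First, compute H(X,Y) = 2.4649 bits

Marginal P(Y) = (13/30, 11/30, 1/5)
H(Y) = 1.5179 bits

H(X|Y) = H(X,Y) - H(Y) = 2.4649 - 1.5179 = 0.9469 bits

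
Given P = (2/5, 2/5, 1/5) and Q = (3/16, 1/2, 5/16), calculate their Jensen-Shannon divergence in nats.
0.0287 nats

Jensen-Shannon divergence is:
JSD(P||Q) = 0.5 × D_KL(P||M) + 0.5 × D_KL(Q||M)
where M = 0.5 × (P + Q) is the mixture distribution.

M = 0.5 × (2/5, 2/5, 1/5) + 0.5 × (3/16, 1/2, 5/16) = (0.29375, 9/20, 0.25625)

D_KL(P||M) = 0.0268 nats
D_KL(Q||M) = 0.0305 nats

JSD(P||Q) = 0.5 × 0.0268 + 0.5 × 0.0305 = 0.0287 nats

Unlike KL divergence, JSD is symmetric and bounded: 0 ≤ JSD ≤ log(2).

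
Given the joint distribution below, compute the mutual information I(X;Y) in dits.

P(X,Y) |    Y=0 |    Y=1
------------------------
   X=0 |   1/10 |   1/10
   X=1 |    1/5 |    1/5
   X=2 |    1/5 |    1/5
0.0000 dits

Mutual information: I(X;Y) = H(X) + H(Y) - H(X,Y)

Marginals:
P(X) = (1/5, 2/5, 2/5), H(X) = 0.4581 dits
P(Y) = (1/2, 1/2), H(Y) = 0.3010 dits

Joint entropy: H(X,Y) = 0.7592 dits

I(X;Y) = 0.4581 + 0.3010 - 0.7592 = 0.0000 dits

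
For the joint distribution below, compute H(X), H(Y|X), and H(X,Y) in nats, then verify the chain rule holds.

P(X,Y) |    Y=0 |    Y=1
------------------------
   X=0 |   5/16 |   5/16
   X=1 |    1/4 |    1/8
H(X,Y) = 1.3335, H(X) = 0.6616, H(Y|X) = 0.6719 (all in nats)

Chain rule: H(X,Y) = H(X) + H(Y|X)

Left side — joint entropy directly:
H(X,Y) = -Σ p(x,y) log p(x,y) = 1.3335 nats

Right side — compute H(Y|X) from the conditional distributions:
P(X) = (5/8, 3/8), so H(X) = 0.6616 nats
H(Y|X) = Σ_x P(X=x) · H(Y|X=x):
  P(Y|X=0) = (1/2, 1/2), H(Y|X=0) = 0.6931, weight P(X=0) = 5/8
  P(Y|X=1) = (2/3, 1/3), H(Y|X=1) = 0.6365, weight P(X=1) = 3/8
H(Y|X) = 0.6719 nats

H(X) + H(Y|X) = 0.6616 + 0.6719 = 1.3335 nats

Both sides equal 1.3335 nats. ✓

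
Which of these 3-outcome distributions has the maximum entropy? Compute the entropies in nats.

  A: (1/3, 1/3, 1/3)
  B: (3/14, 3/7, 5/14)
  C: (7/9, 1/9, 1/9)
A

For a discrete distribution over n outcomes, entropy is maximized by the uniform distribution.

Computing entropies:
H(A) = 1.0986 nats
H(B) = 1.0609 nats
H(C) = 0.6837 nats

The uniform distribution (where all probabilities equal 1/3) achieves the maximum entropy of log_e(3) = 1.0986 nats.

Distribution A has the highest entropy.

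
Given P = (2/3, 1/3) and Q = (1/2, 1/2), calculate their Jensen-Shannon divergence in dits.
0.0062 dits

Jensen-Shannon divergence is:
JSD(P||Q) = 0.5 × D_KL(P||M) + 0.5 × D_KL(Q||M)
where M = 0.5 × (P + Q) is the mixture distribution.

M = 0.5 × (2/3, 1/3) + 0.5 × (1/2, 1/2) = (7/12, 5/12)

D_KL(P||M) = 0.0064 dits
D_KL(Q||M) = 0.0061 dits

JSD(P||Q) = 0.5 × 0.0064 + 0.5 × 0.0061 = 0.0062 dits

Unlike KL divergence, JSD is symmetric and bounded: 0 ≤ JSD ≤ log(2).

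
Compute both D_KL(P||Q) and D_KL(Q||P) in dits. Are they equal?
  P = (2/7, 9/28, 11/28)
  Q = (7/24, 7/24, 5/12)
D_KL(P||Q) = 0.0010, D_KL(Q||P) = 0.0010

KL divergence is not symmetric: D_KL(P||Q) ≠ D_KL(Q||P) in general.

D_KL(P||Q) = 0.0010 dits
D_KL(Q||P) = 0.0010 dits

In this case they happen to be equal (to 4 decimal places).

This asymmetry is why KL divergence is not a true distance metric.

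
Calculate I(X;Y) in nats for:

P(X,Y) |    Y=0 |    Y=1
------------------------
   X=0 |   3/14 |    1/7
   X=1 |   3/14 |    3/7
0.0334 nats

Mutual information: I(X;Y) = H(X) + H(Y) - H(X,Y)

Marginals:
P(X) = (5/14, 9/14), H(X) = 0.6518 nats
P(Y) = (3/7, 4/7), H(Y) = 0.6829 nats

Joint entropy: H(X,Y) = 1.3013 nats

I(X;Y) = 0.6518 + 0.6829 - 1.3013 = 0.0334 nats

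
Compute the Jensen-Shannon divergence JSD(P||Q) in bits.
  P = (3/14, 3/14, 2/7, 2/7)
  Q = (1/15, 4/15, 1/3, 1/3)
0.0341 bits

Jensen-Shannon divergence is:
JSD(P||Q) = 0.5 × D_KL(P||M) + 0.5 × D_KL(Q||M)
where M = 0.5 × (P + Q) is the mixture distribution.

M = 0.5 × (3/14, 3/14, 2/7, 2/7) + 0.5 × (1/15, 4/15, 1/3, 1/3) = (0.140476, 0.240476, 0.309524, 0.309524)

D_KL(P||M) = 0.0289 bits
D_KL(Q||M) = 0.0394 bits

JSD(P||Q) = 0.5 × 0.0289 + 0.5 × 0.0394 = 0.0341 bits

Unlike KL divergence, JSD is symmetric and bounded: 0 ≤ JSD ≤ log(2).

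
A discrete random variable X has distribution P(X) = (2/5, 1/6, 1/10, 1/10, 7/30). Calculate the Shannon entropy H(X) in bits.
2.1139 bits

Shannon entropy is H(X) = -Σ p(x) log p(x).

For P = (2/5, 1/6, 1/10, 1/10, 7/30):
H = -2/5 × log_2(2/5) -1/6 × log_2(1/6) -1/10 × log_2(1/10) -1/10 × log_2(1/10) -7/30 × log_2(7/30)
H = 2.1139 bits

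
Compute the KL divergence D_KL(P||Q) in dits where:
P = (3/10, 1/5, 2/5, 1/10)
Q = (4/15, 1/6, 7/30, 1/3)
0.0725 dits

KL divergence: D_KL(P||Q) = Σ p(x) log(p(x)/q(x))

Computing term by term:
  x=0: 3/10 × log_10[(3/10)/(4/15)] = 3/10 × 0.0512 = 0.0153
  x=1: 1/5 × log_10[(1/5)/(1/6)] = 1/5 × 0.0792 = 0.0158
  x=2: 2/5 × log_10[(2/5)/(7/30)] = 2/5 × 0.2341 = 0.0936
  x=3: 1/10 × log_10[(1/10)/(1/3)] = 1/10 × -0.5229 = -0.0523

D_KL(P||Q) = 0.0725 dits

Note: KL divergence is always non-negative and equals 0 iff P = Q.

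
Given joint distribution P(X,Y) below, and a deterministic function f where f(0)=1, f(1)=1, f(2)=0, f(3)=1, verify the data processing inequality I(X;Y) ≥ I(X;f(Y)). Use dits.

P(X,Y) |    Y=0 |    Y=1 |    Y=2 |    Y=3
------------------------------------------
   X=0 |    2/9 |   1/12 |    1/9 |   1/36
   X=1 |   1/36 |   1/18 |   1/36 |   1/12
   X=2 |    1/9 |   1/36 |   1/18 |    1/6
I(X;Y) = 0.0576, I(X;f(Y)) = 0.0034, inequality holds: 0.0576 ≥ 0.0034

Data Processing Inequality: For any Markov chain X → Y → Z, we have I(X;Y) ≥ I(X;Z).

Here Z = f(Y) is a deterministic function of Y, forming X → Y → Z.

Original I(X;Y) = 0.0576 dits

After applying f:
P(X,Z) where Z=f(Y):
- P(X,Z=0) = P(X,Y=2)
- P(X,Z=1) = P(X,Y=0) + P(X,Y=1) + P(X,Y=3)

I(X;Z) = I(X;f(Y)) = 0.0034 dits

Verification: 0.0576 ≥ 0.0034 ✓

Information cannot be created by processing; the function f can only lose information about X.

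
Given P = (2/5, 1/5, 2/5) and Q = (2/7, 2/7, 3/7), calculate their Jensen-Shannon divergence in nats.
0.0088 nats

Jensen-Shannon divergence is:
JSD(P||Q) = 0.5 × D_KL(P||M) + 0.5 × D_KL(Q||M)
where M = 0.5 × (P + Q) is the mixture distribution.

M = 0.5 × (2/5, 1/5, 2/5) + 0.5 × (2/7, 2/7, 3/7) = (12/35, 0.242857, 0.414286)

D_KL(P||M) = 0.0088 nats
D_KL(Q||M) = 0.0089 nats

JSD(P||Q) = 0.5 × 0.0088 + 0.5 × 0.0089 = 0.0088 nats

Unlike KL divergence, JSD is symmetric and bounded: 0 ≤ JSD ≤ log(2).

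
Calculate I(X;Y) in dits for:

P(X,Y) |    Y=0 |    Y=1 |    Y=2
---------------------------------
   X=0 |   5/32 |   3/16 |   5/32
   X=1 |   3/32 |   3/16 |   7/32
0.0057 dits

Mutual information: I(X;Y) = H(X) + H(Y) - H(X,Y)

Marginals:
P(X) = (1/2, 1/2), H(X) = 0.3010 dits
P(Y) = (1/4, 3/8, 3/8), H(Y) = 0.4700 dits

Joint entropy: H(X,Y) = 0.7653 dits

I(X;Y) = 0.3010 + 0.4700 - 0.7653 = 0.0057 dits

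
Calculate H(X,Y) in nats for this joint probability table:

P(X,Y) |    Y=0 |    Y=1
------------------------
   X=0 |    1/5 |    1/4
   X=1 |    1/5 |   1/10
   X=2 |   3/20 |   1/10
1.7354 nats

Joint entropy is H(X,Y) = -Σ_{x,y} p(x,y) log p(x,y).

Summing over all non-zero entries:
H(X,Y) = -[1/5·log_e(1/5) + 1/4·log_e(1/4) + 1/5·log_e(1/5) + 1/10·log_e(1/10) + 3/20·log_e(3/20) + 1/10·log_e(1/10)]
H(X,Y) = 1.7354 nats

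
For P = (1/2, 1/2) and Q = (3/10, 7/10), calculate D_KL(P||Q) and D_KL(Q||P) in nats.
D_KL(P||Q) = 0.0872, D_KL(Q||P) = 0.0823

KL divergence is not symmetric: D_KL(P||Q) ≠ D_KL(Q||P) in general.

D_KL(P||Q) = 0.0872 nats
D_KL(Q||P) = 0.0823 nats

No, they are not equal!

This asymmetry is why KL divergence is not a true distance metric.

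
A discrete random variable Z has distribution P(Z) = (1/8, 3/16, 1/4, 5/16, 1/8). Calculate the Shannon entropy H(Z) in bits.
2.2272 bits

Shannon entropy is H(X) = -Σ p(x) log p(x).

For P = (1/8, 3/16, 1/4, 5/16, 1/8):
H = -1/8 × log_2(1/8) -3/16 × log_2(3/16) -1/4 × log_2(1/4) -5/16 × log_2(5/16) -1/8 × log_2(1/8)
H = 2.2272 bits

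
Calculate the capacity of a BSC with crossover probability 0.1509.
0.3879 bits

For a binary symmetric channel (BSC) with error probability p:
Capacity C = 1 - H(p) bits per symbol

where H(p) = -p log₂(p) - (1-p) log₂(1-p) is the binary entropy function.

H(0.1509) = 0.6121 bits
C = 1 - 0.6121 = 0.3879 bits per symbol

This means we can reliably transmit up to 0.3879 bits of information per channel use.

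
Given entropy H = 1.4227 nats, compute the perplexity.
4.1483

Perplexity is e^H (or exp(H) for natural log).

H = 1.4227 nats
Perplexity = e^1.4227 = 4.1483

Interpretation: The model's uncertainty is equivalent to choosing uniformly among 4.1 options.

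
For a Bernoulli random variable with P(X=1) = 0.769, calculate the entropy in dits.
0.2347 dits

The binary entropy function is:
H(p) = -p log(p) - (1-p) log(1-p)

H(0.769) = -0.769 × log_10(0.769) - 0.231 × log_10(0.231)
H(0.769) = 0.2347 dits

Note: Binary entropy is maximized at p=0.5 (H=1 bit) and minimized at p=0 or p=1 (H=0).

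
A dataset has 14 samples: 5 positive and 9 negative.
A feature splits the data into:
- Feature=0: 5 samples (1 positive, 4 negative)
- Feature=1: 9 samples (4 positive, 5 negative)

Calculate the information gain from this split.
0.0453 bits

Information Gain = H(Y) - H(Y|Feature)

Before split:
P(positive) = 5/14 = 0.3571
H(Y) = 0.9403 bits

After split:
Feature=0: H = 0.7219 bits (weight = 5/14)
Feature=1: H = 0.9911 bits (weight = 9/14)
H(Y|Feature) = (5/14)×0.7219 + (9/14)×0.9911 = 0.8950 bits

Information Gain = 0.9403 - 0.8950 = 0.0453 bits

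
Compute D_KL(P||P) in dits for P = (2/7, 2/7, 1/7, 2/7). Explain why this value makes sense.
0.0000 dits

KL divergence satisfies the Gibbs inequality: D_KL(P||Q) ≥ 0 for all distributions P, Q.

D_KL(P||Q) = Σ p(x) log(p(x)/q(x))
Each term is p(x) × log_10(p(x)/p(x)) = p(x) × log_10(1) = 0, so the sum is 0.
D_KL(P||Q) = 0.0000 dits

When P = Q, the KL divergence is exactly 0, as there is no 'divergence' between identical distributions.

This non-negativity is a fundamental property: relative entropy cannot be negative because it measures how different Q is from P.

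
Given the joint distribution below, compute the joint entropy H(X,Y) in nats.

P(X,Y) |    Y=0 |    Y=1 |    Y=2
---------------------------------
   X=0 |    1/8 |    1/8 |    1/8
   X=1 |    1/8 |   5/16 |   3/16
1.7171 nats

Joint entropy is H(X,Y) = -Σ_{x,y} p(x,y) log p(x,y).

Summing over all non-zero entries:
H(X,Y) = -[1/8·log_e(1/8) + 1/8·log_e(1/8) + 1/8·log_e(1/8) + 1/8·log_e(1/8) + 5/16·log_e(5/16) + 3/16·log_e(3/16)]
H(X,Y) = 1.7171 nats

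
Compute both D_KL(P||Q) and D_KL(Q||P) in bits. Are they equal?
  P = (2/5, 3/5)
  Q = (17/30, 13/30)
D_KL(P||Q) = 0.0807, D_KL(Q||P) = 0.0813

KL divergence is not symmetric: D_KL(P||Q) ≠ D_KL(Q||P) in general.

D_KL(P||Q) = 0.0807 bits
D_KL(Q||P) = 0.0813 bits

No, they are not equal!

This asymmetry is why KL divergence is not a true distance metric.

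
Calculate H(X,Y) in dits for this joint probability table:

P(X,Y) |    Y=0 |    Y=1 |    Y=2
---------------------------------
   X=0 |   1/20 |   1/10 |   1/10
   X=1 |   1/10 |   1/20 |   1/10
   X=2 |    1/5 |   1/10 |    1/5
0.9097 dits

Joint entropy is H(X,Y) = -Σ_{x,y} p(x,y) log p(x,y).

Summing over all non-zero entries:
H(X,Y) = -[1/20·log_10(1/20) + 1/10·log_10(1/10) + 1/10·log_10(1/10) + 1/10·log_10(1/10) + 1/20·log_10(1/20) + 1/10·log_10(1/10) + 1/5·log_10(1/5) + 1/10·log_10(1/10) + 1/5·log_10(1/5)]
H(X,Y) = 0.9097 dits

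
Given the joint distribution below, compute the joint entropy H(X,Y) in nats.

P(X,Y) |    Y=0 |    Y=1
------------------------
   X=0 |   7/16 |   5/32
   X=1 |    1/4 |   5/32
1.2883 nats

Joint entropy is H(X,Y) = -Σ_{x,y} p(x,y) log p(x,y).

Summing over all non-zero entries:
H(X,Y) = -[7/16·log_e(7/16) + 5/32·log_e(5/32) + 1/4·log_e(1/4) + 5/32·log_e(5/32)]
H(X,Y) = 1.2883 nats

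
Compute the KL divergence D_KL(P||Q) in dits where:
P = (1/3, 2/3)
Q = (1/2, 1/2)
0.0246 dits

KL divergence: D_KL(P||Q) = Σ p(x) log(p(x)/q(x))

Computing term by term:
  x=0: 1/3 × log_10[(1/3)/(1/2)] = 1/3 × -0.1761 = -0.0587
  x=1: 2/3 × log_10[(2/3)/(1/2)] = 2/3 × 0.1249 = 0.0833

D_KL(P||Q) = 0.0246 dits

Note: KL divergence is always non-negative and equals 0 iff P = Q.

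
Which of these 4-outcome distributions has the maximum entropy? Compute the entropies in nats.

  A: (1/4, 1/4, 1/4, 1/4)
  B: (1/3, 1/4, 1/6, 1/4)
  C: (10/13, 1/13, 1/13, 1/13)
A

For a discrete distribution over n outcomes, entropy is maximized by the uniform distribution.

Computing entropies:
H(A) = 1.3863 nats
H(B) = 1.3580 nats
H(C) = 0.7937 nats

The uniform distribution (where all probabilities equal 1/4) achieves the maximum entropy of log_e(4) = 1.3863 nats.

Distribution A has the highest entropy.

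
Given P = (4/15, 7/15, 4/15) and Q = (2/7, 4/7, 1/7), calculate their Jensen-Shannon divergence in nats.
0.0123 nats

Jensen-Shannon divergence is:
JSD(P||Q) = 0.5 × D_KL(P||M) + 0.5 × D_KL(Q||M)
where M = 0.5 × (P + Q) is the mixture distribution.

M = 0.5 × (4/15, 7/15, 4/15) + 0.5 × (2/7, 4/7, 1/7) = (0.27619, 0.519048, 0.204762)

D_KL(P||M) = 0.0114 nats
D_KL(Q||M) = 0.0132 nats

JSD(P||Q) = 0.5 × 0.0114 + 0.5 × 0.0132 = 0.0123 nats

Unlike KL divergence, JSD is symmetric and bounded: 0 ≤ JSD ≤ log(2).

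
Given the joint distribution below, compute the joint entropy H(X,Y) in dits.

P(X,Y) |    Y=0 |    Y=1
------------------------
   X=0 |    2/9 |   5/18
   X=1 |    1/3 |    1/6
0.5884 dits

Joint entropy is H(X,Y) = -Σ_{x,y} p(x,y) log p(x,y).

Summing over all non-zero entries:
H(X,Y) = -[2/9·log_10(2/9) + 5/18·log_10(5/18) + 1/3·log_10(1/3) + 1/6·log_10(1/6)]
H(X,Y) = 0.5884 dits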